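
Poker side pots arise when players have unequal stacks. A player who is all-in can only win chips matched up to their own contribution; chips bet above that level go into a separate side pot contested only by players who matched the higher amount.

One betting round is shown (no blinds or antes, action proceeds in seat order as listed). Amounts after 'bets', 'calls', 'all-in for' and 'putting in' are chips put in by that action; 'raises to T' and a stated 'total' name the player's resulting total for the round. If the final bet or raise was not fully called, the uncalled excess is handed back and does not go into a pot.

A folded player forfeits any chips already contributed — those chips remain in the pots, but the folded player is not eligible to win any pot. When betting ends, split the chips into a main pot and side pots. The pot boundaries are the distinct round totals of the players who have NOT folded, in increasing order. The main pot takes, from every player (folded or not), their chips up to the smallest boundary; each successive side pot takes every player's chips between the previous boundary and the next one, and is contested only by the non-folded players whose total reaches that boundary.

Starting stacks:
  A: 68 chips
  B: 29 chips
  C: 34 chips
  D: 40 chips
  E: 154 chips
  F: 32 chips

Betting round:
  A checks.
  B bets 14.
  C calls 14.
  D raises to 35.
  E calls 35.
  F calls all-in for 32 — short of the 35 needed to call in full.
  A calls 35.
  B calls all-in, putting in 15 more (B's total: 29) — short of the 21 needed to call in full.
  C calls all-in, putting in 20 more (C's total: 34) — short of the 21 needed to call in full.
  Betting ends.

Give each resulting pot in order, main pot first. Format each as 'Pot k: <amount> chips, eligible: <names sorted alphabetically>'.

Contributions: A=35, B=29, C=34, D=35, E=35, F=32
Pot levels (distinct totals of non-folded players): 29, 32, 34, 35
Layer 1-29: 29 each from A, B, C, D, E, F = 29*6 = 174 chips; eligible A, B, C, D, E, F
Layer 30-32: 3 each from A, C, D, E, F = 3*5 = 15 chips; eligible A, C, D, E, F
Layer 33-34: 2 each from A, C, D, E = 2*4 = 8 chips; eligible A, C, D, E
Layer 35-35: 1 each from A, D, E = 1*3 = 3 chips; eligible A, D, E

Pot 1: 174 chips, eligible: A, B, C, D, E, F
Pot 2: 15 chips, eligible: A, C, D, E, F
Pot 3: 8 chips, eligible: A, C, D, E
Pot 4: 3 chips, eligible: A, D, E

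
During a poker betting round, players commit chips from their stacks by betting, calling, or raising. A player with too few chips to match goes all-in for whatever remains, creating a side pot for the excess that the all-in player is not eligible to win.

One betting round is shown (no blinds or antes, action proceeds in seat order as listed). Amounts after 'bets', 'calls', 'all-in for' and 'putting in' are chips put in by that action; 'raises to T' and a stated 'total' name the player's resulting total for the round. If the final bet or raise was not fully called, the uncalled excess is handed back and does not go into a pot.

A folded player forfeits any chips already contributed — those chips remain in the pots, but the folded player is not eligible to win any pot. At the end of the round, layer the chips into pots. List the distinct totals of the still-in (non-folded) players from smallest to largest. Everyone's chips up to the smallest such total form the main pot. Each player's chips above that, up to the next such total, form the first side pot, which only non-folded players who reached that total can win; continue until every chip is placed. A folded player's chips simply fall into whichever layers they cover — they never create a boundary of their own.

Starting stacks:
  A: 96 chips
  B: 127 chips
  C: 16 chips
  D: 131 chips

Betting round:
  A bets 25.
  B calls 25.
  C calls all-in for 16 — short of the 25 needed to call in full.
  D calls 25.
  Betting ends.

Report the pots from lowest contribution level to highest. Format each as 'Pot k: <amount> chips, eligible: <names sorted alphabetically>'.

Pot 1: 64 chips, eligible: A, B, C, D
Pot 2: 27 chips, eligible: A, B, D

Derivation:
Contributions: A=25, B=25, C=16, D=25
Pot levels (distinct totals of non-folded players): 16, 25
Layer 1-16: 16 each from A, B, C, D = 16*4 = 64 chips; eligible A, B, C, D
Layer 17-25: 9 each from A, B, D = 9*3 = 27 chips; eligible A, B, D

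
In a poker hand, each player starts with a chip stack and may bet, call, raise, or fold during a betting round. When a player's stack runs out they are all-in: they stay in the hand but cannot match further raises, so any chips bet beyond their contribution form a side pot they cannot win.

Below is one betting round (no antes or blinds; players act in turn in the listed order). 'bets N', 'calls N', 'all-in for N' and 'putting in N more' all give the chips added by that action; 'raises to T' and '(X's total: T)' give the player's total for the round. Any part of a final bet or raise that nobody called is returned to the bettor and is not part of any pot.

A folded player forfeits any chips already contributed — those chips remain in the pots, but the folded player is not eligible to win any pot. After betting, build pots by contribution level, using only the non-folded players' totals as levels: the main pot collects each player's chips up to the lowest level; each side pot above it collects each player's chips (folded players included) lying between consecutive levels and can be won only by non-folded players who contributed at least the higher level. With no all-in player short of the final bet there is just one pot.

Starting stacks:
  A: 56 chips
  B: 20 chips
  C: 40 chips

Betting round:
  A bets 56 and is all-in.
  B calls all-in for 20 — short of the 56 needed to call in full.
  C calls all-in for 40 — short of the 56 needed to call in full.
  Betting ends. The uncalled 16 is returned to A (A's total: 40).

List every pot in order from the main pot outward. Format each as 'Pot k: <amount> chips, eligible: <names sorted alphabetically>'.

Contributions (after 16 returned to A): A=40, B=20, C=40
Pot levels (distinct totals of non-folded players): 20, 40
Layer 1-20: 20 each from A, B, C = 20*3 = 60 chips; eligible A, B, C
Layer 21-40: 20 each from A, C = 20*2 = 40 chips; eligible A, C

Pot 1: 60 chips, eligible: A, B, C
Pot 2: 40 chips, eligible: A, C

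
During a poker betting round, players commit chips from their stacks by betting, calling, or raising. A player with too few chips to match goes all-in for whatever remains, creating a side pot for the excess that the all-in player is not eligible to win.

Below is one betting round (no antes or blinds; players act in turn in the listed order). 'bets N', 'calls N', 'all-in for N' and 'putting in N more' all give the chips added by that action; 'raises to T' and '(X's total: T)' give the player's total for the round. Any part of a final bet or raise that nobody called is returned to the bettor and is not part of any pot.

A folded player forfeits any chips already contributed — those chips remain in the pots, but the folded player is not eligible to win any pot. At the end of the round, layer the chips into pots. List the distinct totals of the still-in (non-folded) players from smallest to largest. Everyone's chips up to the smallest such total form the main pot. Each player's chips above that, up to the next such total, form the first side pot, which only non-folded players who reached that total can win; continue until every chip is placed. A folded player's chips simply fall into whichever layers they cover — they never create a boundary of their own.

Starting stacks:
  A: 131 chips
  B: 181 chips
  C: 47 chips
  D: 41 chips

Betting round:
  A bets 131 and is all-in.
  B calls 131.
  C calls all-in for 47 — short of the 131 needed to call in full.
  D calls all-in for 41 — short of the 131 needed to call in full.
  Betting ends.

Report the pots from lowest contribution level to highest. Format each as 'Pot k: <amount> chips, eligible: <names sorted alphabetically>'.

Pot 1: 164 chips, eligible: A, B, C, D
Pot 2: 18 chips, eligible: A, B, C
Pot 3: 168 chips, eligible: A, B

Derivation:
Contributions: A=131, B=131, C=47, D=41
Pot levels (distinct totals of non-folded players): 41, 47, 131
Layer 1-41: 41 each from A, B, C, D = 41*4 = 164 chips; eligible A, B, C, D
Layer 42-47: 6 each from A, B, C = 6*3 = 18 chips; eligible A, B, C
Layer 48-131: 84 each from A, B = 84*2 = 168 chips; eligible A, B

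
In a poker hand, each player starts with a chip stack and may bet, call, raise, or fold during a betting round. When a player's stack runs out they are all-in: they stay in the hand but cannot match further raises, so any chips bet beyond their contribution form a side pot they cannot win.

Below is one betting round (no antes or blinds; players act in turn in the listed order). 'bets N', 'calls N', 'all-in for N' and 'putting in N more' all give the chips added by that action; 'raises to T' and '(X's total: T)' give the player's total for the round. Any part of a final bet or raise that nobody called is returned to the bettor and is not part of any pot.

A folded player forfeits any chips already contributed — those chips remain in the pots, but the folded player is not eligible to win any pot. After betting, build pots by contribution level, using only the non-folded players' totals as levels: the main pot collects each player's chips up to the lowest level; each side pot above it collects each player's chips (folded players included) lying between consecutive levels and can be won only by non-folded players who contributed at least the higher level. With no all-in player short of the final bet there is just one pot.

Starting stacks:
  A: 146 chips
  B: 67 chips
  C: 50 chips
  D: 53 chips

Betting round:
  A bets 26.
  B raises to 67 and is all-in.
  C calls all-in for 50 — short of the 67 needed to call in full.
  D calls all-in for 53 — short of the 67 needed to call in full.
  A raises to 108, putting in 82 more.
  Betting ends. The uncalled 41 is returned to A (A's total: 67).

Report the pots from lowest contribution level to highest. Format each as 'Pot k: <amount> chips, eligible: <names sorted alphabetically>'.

Contributions (after 41 returned to A): A=67, B=67, C=50, D=53
Pot levels (distinct totals of non-folded players): 50, 53, 67
Layer 1-50: 50 each from A, B, C, D = 50*4 = 200 chips; eligible A, B, C, D
Layer 51-53: 3 each from A, B, D = 3*3 = 9 chips; eligible A, B, D
Layer 54-67: 14 each from A, B = 14*2 = 28 chips; eligible A, B

Pot 1: 200 chips, eligible: A, B, C, D
Pot 2: 9 chips, eligible: A, B, D
Pot 3: 28 chips, eligible: A, B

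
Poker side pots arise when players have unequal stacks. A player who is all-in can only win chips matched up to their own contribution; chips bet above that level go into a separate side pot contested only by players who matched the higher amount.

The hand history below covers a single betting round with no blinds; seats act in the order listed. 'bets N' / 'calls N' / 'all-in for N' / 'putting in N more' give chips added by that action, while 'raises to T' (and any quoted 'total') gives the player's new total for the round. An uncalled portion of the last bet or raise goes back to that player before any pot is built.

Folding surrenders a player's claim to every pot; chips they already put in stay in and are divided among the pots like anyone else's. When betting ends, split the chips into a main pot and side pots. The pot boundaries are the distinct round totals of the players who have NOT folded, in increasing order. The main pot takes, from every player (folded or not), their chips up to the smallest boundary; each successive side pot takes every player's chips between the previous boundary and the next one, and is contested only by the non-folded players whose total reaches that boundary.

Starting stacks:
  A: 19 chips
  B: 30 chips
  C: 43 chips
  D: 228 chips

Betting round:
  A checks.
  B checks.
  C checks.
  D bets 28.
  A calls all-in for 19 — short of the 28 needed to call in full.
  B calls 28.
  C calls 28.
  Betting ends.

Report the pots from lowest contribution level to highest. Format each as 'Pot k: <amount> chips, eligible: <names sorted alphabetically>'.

Pot 1: 76 chips, eligible: A, B, C, D
Pot 2: 27 chips, eligible: B, C, D

Derivation:
Contributions: A=19, B=28, C=28, D=28
Pot levels (distinct totals of non-folded players): 19, 28
Layer 1-19: 19 each from A, B, C, D = 19*4 = 76 chips; eligible A, B, C, D
Layer 20-28: 9 each from B, C, D = 9*3 = 27 chips; eligible B, C, D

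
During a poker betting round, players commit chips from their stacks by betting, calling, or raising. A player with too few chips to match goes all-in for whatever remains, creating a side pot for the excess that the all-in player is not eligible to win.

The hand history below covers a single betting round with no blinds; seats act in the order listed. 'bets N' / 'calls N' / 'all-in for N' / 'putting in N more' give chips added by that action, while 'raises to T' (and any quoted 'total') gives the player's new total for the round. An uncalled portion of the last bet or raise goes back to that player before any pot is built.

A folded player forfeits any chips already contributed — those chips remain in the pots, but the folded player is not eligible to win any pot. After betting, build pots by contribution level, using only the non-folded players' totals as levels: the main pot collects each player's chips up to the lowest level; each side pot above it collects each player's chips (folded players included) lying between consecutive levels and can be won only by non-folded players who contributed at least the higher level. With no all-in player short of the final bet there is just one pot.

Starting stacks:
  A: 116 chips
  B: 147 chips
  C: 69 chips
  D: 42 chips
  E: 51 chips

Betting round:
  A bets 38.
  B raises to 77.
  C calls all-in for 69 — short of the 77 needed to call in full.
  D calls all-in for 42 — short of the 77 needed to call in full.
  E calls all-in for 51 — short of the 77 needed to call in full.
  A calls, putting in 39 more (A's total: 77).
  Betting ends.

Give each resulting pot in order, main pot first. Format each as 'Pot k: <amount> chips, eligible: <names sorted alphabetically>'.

Pot 1: 210 chips, eligible: A, B, C, D, E
Pot 2: 36 chips, eligible: A, B, C, E
Pot 3: 54 chips, eligible: A, B, C
Pot 4: 16 chips, eligible: A, B

Derivation:
Contributions: A=77, B=77, C=69, D=42, E=51
Pot levels (distinct totals of non-folded players): 42, 51, 69, 77
Layer 1-42: 42 each from A, B, C, D, E = 42*5 = 210 chips; eligible A, B, C, D, E
Layer 43-51: 9 each from A, B, C, E = 9*4 = 36 chips; eligible A, B, C, E
Layer 52-69: 18 each from A, B, C = 18*3 = 54 chips; eligible A, B, C
Layer 70-77: 8 each from A, B = 8*2 = 16 chips; eligible A, B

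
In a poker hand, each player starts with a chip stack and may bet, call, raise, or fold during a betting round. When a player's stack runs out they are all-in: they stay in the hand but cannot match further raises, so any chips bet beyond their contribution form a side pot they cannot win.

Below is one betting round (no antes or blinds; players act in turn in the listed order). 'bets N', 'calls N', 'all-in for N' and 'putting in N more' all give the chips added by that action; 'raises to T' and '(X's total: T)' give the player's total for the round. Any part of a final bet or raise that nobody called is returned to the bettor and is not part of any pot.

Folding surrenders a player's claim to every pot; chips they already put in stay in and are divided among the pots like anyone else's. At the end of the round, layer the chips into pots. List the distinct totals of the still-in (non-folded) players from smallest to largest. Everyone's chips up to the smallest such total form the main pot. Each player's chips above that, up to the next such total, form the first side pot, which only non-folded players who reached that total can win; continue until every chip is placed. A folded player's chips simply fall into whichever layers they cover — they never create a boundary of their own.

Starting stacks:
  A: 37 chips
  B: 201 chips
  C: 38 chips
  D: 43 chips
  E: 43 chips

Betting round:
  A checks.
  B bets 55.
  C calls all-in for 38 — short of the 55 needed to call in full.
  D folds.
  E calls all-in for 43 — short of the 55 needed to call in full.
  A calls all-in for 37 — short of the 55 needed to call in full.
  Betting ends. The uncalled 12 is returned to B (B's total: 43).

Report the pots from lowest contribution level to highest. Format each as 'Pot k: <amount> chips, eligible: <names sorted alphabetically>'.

Pot 1: 148 chips, eligible: A, B, C, E
Pot 2: 3 chips, eligible: B, C, E
Pot 3: 10 chips, eligible: B, E

Derivation:
Contributions (after 12 returned to B): A=37, B=43, C=38, E=43
Folded: D
Pot levels (distinct totals of non-folded players): 37, 38, 43
Layer 1-37: 37 each from A, B, C, E = 37*4 = 148 chips; eligible A, B, C, E
Layer 38-38: 1 each from B, C, E = 1*3 = 3 chips; eligible B, C, E
Layer 39-43: 5 each from B, E = 5*2 = 10 chips; eligible B, E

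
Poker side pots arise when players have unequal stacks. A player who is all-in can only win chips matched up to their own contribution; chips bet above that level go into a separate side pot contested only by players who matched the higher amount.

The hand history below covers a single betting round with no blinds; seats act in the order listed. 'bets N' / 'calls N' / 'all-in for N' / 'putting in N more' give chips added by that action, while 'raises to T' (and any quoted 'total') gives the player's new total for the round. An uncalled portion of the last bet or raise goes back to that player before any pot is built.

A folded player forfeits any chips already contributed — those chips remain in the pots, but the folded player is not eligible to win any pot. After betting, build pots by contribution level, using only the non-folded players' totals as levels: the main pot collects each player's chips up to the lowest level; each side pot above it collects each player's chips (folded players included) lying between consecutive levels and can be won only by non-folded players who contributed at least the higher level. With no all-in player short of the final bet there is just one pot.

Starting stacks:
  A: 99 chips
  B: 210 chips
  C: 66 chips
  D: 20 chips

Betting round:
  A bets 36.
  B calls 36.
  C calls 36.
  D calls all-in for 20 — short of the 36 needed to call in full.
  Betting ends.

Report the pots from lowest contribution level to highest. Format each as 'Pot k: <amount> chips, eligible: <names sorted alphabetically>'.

Pot 1: 80 chips, eligible: A, B, C, D
Pot 2: 48 chips, eligible: A, B, C

Derivation:
Contributions: A=36, B=36, C=36, D=20
Pot levels (distinct totals of non-folded players): 20, 36
Layer 1-20: 20 each from A, B, C, D = 20*4 = 80 chips; eligible A, B, C, D
Layer 21-36: 16 each from A, B, C = 16*3 = 48 chips; eligible A, B, C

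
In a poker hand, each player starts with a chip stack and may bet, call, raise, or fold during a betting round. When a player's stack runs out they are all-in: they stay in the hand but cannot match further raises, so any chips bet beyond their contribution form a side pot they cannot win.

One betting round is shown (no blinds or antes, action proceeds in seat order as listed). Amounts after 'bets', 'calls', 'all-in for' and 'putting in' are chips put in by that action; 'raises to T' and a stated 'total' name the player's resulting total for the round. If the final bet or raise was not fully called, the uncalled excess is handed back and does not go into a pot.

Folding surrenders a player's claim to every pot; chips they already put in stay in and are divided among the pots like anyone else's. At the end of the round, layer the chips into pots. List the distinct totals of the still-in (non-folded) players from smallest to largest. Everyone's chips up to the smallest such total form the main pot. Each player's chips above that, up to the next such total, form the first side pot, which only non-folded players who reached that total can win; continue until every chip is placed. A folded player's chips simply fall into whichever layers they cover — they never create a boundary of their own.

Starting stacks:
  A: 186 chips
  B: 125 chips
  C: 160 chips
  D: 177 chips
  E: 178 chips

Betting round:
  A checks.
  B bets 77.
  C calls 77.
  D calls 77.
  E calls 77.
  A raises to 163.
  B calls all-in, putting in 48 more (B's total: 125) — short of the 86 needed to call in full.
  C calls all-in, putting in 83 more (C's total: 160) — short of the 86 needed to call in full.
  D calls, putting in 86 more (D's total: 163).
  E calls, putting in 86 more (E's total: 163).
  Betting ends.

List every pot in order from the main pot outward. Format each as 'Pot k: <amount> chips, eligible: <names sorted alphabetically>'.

Pot 1: 625 chips, eligible: A, B, C, D, E
Pot 2: 140 chips, eligible: A, C, D, E
Pot 3: 9 chips, eligible: A, D, E

Derivation:
Contributions: A=163, B=125, C=160, D=163, E=163
Pot levels (distinct totals of non-folded players): 125, 160, 163
Layer 1-125: 125 each from A, B, C, D, E = 125*5 = 625 chips; eligible A, B, C, D, E
Layer 126-160: 35 each from A, C, D, E = 35*4 = 140 chips; eligible A, C, D, E
Layer 161-163: 3 each from A, D, E = 3*3 = 9 chips; eligible A, D, E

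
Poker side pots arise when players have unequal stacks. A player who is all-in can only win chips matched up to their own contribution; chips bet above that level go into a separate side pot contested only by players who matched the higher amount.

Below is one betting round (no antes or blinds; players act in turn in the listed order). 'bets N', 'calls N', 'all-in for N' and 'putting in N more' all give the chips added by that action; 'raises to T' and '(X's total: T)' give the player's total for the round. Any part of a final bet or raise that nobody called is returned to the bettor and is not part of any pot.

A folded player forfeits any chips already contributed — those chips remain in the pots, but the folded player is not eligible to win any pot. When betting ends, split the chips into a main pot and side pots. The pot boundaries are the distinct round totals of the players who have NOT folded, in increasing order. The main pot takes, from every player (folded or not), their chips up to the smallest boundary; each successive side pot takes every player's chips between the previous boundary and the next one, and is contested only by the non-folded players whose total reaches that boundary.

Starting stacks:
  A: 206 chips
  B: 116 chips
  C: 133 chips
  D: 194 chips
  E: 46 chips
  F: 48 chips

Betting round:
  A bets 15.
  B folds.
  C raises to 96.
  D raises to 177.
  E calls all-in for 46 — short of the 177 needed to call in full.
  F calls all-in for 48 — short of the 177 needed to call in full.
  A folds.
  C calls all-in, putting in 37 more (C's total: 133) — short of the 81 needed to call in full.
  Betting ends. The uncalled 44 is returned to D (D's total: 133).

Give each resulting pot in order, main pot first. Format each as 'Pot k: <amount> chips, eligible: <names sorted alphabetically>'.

Contributions (after 44 returned to D): A=15, C=133, D=133, E=46, F=48
Folded: A, B
Pot levels (distinct totals of non-folded players): 46, 48, 133
Layer 1-46: A 15 + C 46 + D 46 + E 46 + F 46 = 199 chips; eligible C, D, E, F
Layer 47-48: 2 each from C, D, F = 2*3 = 6 chips; eligible C, D, F
Layer 49-133: 85 each from C, D = 85*2 = 170 chips; eligible C, D

Pot 1: 199 chips, eligible: C, D, E, F
Pot 2: 6 chips, eligible: C, D, F
Pot 3: 170 chips, eligible: C, D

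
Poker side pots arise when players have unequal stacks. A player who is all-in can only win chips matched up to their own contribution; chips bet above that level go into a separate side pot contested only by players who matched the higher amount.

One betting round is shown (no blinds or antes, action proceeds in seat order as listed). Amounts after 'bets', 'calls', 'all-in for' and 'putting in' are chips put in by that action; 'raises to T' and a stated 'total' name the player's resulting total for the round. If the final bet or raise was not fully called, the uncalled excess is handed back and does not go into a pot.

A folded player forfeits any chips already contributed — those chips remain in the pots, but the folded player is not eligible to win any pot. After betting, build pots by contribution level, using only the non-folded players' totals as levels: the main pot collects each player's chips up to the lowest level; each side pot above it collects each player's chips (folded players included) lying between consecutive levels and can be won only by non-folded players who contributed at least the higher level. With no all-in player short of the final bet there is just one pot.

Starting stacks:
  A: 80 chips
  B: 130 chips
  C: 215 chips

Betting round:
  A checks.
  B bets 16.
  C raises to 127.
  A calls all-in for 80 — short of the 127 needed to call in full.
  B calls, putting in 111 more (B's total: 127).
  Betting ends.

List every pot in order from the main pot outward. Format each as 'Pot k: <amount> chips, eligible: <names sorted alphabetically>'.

Contributions: A=80, B=127, C=127
Pot levels (distinct totals of non-folded players): 80, 127
Layer 1-80: 80 each from A, B, C = 80*3 = 240 chips; eligible A, B, C
Layer 81-127: 47 each from B, C = 47*2 = 94 chips; eligible B, C

Pot 1: 240 chips, eligible: A, B, C
Pot 2: 94 chips, eligible: B, C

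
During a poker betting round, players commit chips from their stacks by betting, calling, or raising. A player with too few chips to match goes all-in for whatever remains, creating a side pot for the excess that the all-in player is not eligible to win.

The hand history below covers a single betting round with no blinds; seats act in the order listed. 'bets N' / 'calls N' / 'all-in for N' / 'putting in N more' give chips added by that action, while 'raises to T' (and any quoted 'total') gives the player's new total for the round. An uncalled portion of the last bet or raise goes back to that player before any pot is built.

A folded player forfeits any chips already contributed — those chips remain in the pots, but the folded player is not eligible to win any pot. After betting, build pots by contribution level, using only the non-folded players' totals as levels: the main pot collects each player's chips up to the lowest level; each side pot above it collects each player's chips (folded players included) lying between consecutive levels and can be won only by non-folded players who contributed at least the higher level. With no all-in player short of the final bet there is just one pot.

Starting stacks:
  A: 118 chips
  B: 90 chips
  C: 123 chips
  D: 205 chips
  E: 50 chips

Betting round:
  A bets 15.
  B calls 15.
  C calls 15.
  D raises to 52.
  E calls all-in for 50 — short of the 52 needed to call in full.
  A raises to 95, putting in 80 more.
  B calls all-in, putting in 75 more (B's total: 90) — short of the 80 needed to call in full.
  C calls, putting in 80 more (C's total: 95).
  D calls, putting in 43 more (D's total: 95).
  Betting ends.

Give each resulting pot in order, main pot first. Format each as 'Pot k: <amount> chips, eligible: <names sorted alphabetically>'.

Contributions: A=95, B=90, C=95, D=95, E=50
Pot levels (distinct totals of non-folded players): 50, 90, 95
Layer 1-50: 50 each from A, B, C, D, E = 50*5 = 250 chips; eligible A, B, C, D, E
Layer 51-90: 40 each from A, B, C, D = 40*4 = 160 chips; eligible A, B, C, D
Layer 91-95: 5 each from A, C, D = 5*3 = 15 chips; eligible A, C, D

Pot 1: 250 chips, eligible: A, B, C, D, E
Pot 2: 160 chips, eligible: A, B, C, D
Pot 3: 15 chips, eligible: A, C, D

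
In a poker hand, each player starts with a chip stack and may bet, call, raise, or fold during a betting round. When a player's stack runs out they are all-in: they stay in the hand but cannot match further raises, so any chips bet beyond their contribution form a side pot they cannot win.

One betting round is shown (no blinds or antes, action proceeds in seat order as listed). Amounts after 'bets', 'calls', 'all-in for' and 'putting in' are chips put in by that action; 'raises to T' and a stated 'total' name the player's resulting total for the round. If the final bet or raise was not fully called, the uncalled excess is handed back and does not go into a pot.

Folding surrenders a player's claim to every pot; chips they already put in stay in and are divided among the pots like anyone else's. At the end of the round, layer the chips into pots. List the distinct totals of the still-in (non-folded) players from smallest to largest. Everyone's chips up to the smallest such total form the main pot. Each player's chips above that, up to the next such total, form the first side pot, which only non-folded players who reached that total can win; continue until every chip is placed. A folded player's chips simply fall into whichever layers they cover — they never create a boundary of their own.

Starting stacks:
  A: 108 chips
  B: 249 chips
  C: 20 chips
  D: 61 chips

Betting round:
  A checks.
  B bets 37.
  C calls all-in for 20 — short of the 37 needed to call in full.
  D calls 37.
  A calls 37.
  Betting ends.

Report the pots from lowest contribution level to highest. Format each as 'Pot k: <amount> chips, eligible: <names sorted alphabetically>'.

Contributions: A=37, B=37, C=20, D=37
Pot levels (distinct totals of non-folded players): 20, 37
Layer 1-20: 20 each from A, B, C, D = 20*4 = 80 chips; eligible A, B, C, D
Layer 21-37: 17 each from A, B, D = 17*3 = 51 chips; eligible A, B, D

Pot 1: 80 chips, eligible: A, B, C, D
Pot 2: 51 chips, eligible: A, B, D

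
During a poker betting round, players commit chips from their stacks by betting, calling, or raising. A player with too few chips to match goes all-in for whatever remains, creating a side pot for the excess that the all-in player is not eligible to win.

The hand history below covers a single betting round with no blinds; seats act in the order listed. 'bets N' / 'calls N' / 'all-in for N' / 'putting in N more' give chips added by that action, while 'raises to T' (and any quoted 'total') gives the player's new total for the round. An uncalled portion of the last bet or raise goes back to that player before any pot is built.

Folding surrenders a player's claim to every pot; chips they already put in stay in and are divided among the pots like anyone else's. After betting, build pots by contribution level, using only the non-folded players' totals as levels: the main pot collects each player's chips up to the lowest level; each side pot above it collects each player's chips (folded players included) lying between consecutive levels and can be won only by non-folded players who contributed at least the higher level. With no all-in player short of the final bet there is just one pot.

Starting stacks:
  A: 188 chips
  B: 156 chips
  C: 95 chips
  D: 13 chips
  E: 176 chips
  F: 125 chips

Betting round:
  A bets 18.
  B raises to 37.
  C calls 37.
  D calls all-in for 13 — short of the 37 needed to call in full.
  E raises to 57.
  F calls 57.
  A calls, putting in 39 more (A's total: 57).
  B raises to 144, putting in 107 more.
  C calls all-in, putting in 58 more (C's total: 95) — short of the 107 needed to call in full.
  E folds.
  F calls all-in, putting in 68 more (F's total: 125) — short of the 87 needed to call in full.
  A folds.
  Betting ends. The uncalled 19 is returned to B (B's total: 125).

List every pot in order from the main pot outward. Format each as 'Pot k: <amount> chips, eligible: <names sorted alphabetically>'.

Pot 1: 78 chips, eligible: B, C, D, F
Pot 2: 334 chips, eligible: B, C, F
Pot 3: 60 chips, eligible: B, F

Derivation:
Contributions (after 19 returned to B): A=57, B=125, C=95, D=13, E=57, F=125
Folded: A, E
Pot levels (distinct totals of non-folded players): 13, 95, 125
Layer 1-13: 13 each from A, B, C, D, E, F = 13*6 = 78 chips; eligible B, C, D, F
Layer 14-95: A 44 + B 82 + C 82 + E 44 + F 82 = 334 chips; eligible B, C, F
Layer 96-125: 30 each from B, F = 30*2 = 60 chips; eligible B, F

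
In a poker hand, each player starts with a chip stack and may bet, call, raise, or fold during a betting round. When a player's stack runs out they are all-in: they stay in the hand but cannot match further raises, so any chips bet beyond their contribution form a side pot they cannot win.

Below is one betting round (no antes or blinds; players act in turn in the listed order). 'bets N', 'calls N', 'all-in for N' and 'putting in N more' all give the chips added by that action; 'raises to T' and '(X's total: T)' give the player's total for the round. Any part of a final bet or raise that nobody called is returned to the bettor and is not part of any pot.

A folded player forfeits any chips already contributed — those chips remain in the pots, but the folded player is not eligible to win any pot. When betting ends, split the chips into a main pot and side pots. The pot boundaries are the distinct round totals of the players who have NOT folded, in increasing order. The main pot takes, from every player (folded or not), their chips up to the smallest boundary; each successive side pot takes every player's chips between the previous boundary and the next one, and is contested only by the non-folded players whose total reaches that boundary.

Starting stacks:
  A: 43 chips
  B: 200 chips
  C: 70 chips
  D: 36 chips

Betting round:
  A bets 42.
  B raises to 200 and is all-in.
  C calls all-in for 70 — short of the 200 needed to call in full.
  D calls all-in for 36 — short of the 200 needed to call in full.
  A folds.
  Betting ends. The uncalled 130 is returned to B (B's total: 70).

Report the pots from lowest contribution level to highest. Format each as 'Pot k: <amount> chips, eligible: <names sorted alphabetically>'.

Contributions (after 130 returned to B): A=42, B=70, C=70, D=36
Folded: A
Pot levels (distinct totals of non-folded players): 36, 70
Layer 1-36: 36 each from A, B, C, D = 36*4 = 144 chips; eligible B, C, D
Layer 37-70: A 6 + B 34 + C 34 = 74 chips; eligible B, C

Pot 1: 144 chips, eligible: B, C, D
Pot 2: 74 chips, eligible: B, C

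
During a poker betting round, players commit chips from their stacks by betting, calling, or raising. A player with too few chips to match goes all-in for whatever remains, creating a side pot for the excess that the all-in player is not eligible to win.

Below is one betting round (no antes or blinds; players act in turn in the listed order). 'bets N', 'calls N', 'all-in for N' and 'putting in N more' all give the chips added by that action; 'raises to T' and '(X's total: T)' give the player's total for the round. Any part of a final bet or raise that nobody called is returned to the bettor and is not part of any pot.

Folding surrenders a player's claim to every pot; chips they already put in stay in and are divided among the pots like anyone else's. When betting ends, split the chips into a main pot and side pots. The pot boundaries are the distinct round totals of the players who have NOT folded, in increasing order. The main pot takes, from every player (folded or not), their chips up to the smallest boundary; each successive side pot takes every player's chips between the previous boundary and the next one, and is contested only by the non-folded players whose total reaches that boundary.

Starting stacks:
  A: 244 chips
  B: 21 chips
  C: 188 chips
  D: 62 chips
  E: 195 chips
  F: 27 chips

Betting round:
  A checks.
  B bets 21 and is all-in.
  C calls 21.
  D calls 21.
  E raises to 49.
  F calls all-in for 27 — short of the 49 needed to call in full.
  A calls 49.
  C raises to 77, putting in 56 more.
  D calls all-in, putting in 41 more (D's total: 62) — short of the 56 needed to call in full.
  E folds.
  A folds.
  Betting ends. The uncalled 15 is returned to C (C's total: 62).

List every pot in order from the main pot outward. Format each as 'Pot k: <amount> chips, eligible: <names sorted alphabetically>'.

Pot 1: 126 chips, eligible: B, C, D, F
Pot 2: 30 chips, eligible: C, D, F
Pot 3: 114 chips, eligible: C, D

Derivation:
Contributions (after 15 returned to C): A=49, B=21, C=62, D=62, E=49, F=27
Folded: A, E
Pot levels (distinct totals of non-folded players): 21, 27, 62
Layer 1-21: 21 each from A, B, C, D, E, F = 21*6 = 126 chips; eligible B, C, D, F
Layer 22-27: 6 each from A, C, D, E, F = 6*5 = 30 chips; eligible C, D, F
Layer 28-62: A 22 + C 35 + D 35 + E 22 = 114 chips; eligible C, D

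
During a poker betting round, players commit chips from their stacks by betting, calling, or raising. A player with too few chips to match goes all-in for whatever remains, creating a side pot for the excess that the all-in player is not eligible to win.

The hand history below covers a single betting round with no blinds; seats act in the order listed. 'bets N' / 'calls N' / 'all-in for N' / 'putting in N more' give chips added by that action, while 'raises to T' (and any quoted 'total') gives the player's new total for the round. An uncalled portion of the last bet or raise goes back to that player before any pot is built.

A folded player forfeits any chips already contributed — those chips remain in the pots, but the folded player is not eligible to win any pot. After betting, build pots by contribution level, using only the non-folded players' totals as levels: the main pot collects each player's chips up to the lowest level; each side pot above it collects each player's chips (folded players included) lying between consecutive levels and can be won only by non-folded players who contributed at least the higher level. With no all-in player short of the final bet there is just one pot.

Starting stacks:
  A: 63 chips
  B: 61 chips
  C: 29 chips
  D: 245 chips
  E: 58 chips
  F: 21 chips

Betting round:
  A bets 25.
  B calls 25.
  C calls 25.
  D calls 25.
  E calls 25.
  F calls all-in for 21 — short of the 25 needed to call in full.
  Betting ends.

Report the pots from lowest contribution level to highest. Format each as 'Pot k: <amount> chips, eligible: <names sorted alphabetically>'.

Pot 1: 126 chips, eligible: A, B, C, D, E, F
Pot 2: 20 chips, eligible: A, B, C, D, E

Derivation:
Contributions: A=25, B=25, C=25, D=25, E=25, F=21
Pot levels (distinct totals of non-folded players): 21, 25
Layer 1-21: 21 each from A, B, C, D, E, F = 21*6 = 126 chips; eligible A, B, C, D, E, F
Layer 22-25: 4 each from A, B, C, D, E = 4*5 = 20 chips; eligible A, B, C, D, E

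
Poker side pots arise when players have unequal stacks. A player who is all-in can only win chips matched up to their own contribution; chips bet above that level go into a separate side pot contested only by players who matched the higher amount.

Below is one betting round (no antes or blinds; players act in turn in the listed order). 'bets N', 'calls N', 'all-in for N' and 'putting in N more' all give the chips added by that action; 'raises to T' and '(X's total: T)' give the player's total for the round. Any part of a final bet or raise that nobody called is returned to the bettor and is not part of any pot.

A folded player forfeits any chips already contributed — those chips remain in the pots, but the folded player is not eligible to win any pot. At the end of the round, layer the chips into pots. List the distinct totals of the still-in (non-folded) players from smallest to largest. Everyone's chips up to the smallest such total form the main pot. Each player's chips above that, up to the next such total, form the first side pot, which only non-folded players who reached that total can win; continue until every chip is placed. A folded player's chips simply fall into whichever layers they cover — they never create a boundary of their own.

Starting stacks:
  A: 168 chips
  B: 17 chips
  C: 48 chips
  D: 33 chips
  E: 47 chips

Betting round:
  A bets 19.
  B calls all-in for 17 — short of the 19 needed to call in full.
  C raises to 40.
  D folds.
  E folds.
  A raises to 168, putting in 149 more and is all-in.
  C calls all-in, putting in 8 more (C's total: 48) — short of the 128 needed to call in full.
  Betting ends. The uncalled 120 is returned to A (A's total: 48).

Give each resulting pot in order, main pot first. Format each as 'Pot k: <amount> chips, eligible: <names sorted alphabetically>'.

Contributions (after 120 returned to A): A=48, B=17, C=48
Folded: D, E
Pot levels (distinct totals of non-folded players): 17, 48
Layer 1-17: 17 each from A, B, C = 17*3 = 51 chips; eligible A, B, C
Layer 18-48: 31 each from A, C = 31*2 = 62 chips; eligible A, C

Pot 1: 51 chips, eligible: A, B, C
Pot 2: 62 chips, eligible: A, C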